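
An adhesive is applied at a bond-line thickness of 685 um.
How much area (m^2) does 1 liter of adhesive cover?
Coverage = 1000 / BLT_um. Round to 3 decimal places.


Coverage = 1000 / 685 = 1.460 m^2

1.460


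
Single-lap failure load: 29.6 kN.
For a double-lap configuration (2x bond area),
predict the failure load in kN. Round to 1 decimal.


Failure load = 29.6 * 2 = 59.2 kN

59.2


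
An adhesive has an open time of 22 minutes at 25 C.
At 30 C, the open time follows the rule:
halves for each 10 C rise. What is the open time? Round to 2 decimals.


Factor = 2^((30-25)/10) = 1.4142
Open time = 22 / 1.4142 = 15.56 min

15.56


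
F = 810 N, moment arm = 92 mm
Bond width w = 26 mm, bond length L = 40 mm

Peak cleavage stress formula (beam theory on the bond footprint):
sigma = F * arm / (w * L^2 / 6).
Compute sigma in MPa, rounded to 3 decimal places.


sigma = (810 * 92) / (26 * 1600 / 6)
= 74520 * 6 / 41600
= 447120 / 41600
= 10.748 MPa

10.748


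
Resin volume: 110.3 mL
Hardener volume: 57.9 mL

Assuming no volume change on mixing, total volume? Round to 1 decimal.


V_total = 110.3 + 57.9 = 168.2 mL

168.2


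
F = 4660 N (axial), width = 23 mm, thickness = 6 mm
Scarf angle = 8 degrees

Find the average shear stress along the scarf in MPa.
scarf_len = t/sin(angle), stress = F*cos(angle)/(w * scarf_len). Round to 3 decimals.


scarf_len = 6/sin(8 deg) = 43.1118
cos(8 deg) = 0.990268
stress = 4660*0.990268/(23*43.1118) = 4.654 MPa

4.654


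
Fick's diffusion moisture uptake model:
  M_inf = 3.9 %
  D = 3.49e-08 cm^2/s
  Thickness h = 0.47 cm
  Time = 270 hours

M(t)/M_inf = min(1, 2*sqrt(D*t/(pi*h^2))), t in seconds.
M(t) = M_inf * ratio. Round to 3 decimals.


t_sec = 270 * 3600 = 972000
ratio = 2*sqrt(3.49e-08*972000/(pi*0.47^2))
= min(1, 0.442184)
= 0.442184
M(t) = 3.9 * 0.442184 = 1.725 %

1.725


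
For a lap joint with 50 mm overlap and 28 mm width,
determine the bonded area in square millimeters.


Area = 50 * 28 = 1400 mm^2

1400


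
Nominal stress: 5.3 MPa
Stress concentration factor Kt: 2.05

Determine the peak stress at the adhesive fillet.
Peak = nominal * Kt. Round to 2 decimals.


Peak stress = 5.3 * 2.05
= 10.87 MPa

10.87


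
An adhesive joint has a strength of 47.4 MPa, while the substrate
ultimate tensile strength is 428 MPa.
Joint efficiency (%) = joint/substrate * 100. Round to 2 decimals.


Efficiency = 47.4 / 428 * 100
= 11.07%

11.07


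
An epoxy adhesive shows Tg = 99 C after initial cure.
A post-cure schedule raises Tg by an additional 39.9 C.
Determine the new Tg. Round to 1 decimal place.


New Tg = 99 + 39.9
= 138.9 C

138.9


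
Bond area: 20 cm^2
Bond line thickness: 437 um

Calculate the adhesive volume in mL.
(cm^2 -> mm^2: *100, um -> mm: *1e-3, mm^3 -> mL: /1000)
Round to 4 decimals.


V = 20*100 * 437*1e-3 / 1000
= 0.8740 mL

0.8740


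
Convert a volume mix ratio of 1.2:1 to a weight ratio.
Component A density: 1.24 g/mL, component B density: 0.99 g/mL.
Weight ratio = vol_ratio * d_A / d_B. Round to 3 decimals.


= 1.2 * 1.24 / 0.99 = 1.503

1.503


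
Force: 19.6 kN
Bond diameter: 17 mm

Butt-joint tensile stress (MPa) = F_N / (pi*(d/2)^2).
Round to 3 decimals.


F_N = 19.6 * 1000 = 19600.0 N
A = pi*(8.5)^2 = 226.9801 mm^2
stress = 19600.0 / 226.9801 = 86.351 MPa

86.351


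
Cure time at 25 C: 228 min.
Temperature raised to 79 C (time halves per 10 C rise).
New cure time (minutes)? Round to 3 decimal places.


Acceleration factor = 2^(54/10) = 42.2243
New time = 228 / 42.2243 = 5.400 min

5.400


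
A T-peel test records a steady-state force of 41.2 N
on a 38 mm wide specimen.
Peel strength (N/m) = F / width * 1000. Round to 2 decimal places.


Peel strength = 41.2 / 38 * 1000
= 1084.21 N/m

1084.21


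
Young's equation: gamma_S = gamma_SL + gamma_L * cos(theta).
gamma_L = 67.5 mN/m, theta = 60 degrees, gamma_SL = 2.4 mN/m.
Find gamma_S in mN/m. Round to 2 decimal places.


cos(60 deg) = 0.500000
gamma_S = 2.4 + 67.5 * 0.500000
= 36.15 mN/m

36.15


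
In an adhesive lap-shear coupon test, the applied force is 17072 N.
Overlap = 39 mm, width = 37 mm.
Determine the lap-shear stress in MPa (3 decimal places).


stress = F / (overlap * width)
= 17072 / (39 * 37)
= 11.831 MPa

11.831


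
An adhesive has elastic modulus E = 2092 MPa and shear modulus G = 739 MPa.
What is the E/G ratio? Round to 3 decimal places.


E/G = 2092 / 739 = 2.831

2.831


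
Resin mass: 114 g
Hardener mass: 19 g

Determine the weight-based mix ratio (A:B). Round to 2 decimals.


Ratio = 114 / 19 = 6.00

6.00


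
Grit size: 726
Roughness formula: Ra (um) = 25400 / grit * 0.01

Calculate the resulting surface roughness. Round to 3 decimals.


Ra = 25400 / 726 * 0.01
= 0.350 um

0.350


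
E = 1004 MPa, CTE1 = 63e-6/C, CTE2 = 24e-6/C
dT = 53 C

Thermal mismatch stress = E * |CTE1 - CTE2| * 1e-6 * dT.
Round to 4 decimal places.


= 1004 * 39e-6 * 53
= 2.0753 MPa

2.0753


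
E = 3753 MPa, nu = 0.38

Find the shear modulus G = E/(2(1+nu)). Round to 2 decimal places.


G = 3753 / (2 * 1.38)
= 1359.78 MPa

1359.78


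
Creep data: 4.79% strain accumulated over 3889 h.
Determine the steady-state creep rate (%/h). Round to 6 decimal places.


Rate = 4.79 / 3889 = 0.001232 %/h

0.001232


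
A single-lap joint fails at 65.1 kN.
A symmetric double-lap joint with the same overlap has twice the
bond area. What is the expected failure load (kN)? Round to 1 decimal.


Double-lap load = 2 * 65.1 = 130.2 kN

130.2


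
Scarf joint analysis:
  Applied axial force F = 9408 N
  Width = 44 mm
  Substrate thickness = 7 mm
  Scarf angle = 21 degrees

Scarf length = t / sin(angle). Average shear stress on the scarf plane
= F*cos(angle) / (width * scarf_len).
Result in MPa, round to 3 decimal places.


Scarf length = 7 / sin(21 deg) = 19.5330 mm
cos(21 deg) = 0.933580
Shear = 9408 * 0.933580 / (44 * 19.5330)
= 10.219 MPa

10.219


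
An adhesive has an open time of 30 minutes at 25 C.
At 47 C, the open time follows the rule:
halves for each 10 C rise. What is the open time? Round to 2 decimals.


Factor = 2^((47-25)/10) = 4.5948
Open time = 30 / 4.5948 = 6.53 min

6.53


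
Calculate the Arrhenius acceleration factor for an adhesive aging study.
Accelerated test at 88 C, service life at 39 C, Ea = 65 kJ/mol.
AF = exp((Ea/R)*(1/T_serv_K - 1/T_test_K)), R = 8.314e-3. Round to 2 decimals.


T_test = 361.15 K, T_serv = 312.15 K
Ea/R = 65 / 0.008314 = 7818.14
AF = exp(7818.14 * (1/312.15 - 1/361.15))
= 29.91

29.91


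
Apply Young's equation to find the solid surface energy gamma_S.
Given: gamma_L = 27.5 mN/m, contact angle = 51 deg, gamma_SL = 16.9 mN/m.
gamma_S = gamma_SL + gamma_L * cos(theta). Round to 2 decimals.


theta_rad = 51 * pi/180 = 0.890118
gamma_S = 16.9 + 27.5 * cos(0.890118)
= 34.21 mN/m

34.21


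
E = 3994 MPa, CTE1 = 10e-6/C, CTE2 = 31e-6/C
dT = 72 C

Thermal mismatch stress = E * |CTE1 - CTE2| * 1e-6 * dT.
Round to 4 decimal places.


= 3994 * 21e-6 * 72
= 6.0389 MPa

6.0389


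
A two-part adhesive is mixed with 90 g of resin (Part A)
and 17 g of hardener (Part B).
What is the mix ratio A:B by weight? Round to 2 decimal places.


Mix ratio = mass_A / mass_B
= 90 / 17
= 5.29

5.29


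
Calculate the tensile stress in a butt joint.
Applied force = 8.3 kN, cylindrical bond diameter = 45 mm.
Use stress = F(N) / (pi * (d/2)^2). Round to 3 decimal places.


A = pi * 22.5^2 = 1590.4313 mm^2
sigma = 8300.0 / 1590.4313 = 5.219 MPa

5.219


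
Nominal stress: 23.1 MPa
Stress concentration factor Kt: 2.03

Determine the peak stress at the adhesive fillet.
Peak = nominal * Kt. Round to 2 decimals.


Peak stress = 23.1 * 2.03
= 46.89 MPa

46.89


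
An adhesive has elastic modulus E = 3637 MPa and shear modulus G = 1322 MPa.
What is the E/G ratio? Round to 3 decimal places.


E/G = 3637 / 1322 = 2.751

2.751


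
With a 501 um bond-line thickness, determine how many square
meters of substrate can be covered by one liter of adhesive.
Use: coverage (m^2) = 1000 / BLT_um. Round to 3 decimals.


Coverage = 1000 / 501 = 1.996 m^2

1.996


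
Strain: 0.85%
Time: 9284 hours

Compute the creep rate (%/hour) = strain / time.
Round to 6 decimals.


Creep rate = 0.85 / 9284
= 0.000092 %/h

0.000092


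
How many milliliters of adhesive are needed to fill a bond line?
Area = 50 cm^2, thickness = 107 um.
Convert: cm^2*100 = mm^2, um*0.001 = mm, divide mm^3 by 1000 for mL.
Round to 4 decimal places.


= (50 * 100) * (107 * 0.001) / 1000
= 0.5350 mL

0.5350


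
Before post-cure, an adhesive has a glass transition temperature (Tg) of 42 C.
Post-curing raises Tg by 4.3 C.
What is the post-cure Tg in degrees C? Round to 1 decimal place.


Tg_post = Tg_base + delta_Tg
= 42 + 4.3
= 46.3 C

46.3


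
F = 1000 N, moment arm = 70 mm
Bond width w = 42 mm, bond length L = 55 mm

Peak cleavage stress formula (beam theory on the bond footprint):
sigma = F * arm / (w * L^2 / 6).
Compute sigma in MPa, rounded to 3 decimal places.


sigma = (1000 * 70) / (42 * 3025 / 6)
= 70000 * 6 / 127050
= 420000 / 127050
= 3.306 MPa

3.306


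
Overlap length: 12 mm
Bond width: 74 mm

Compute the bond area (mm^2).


Bond area = 12 * 74 = 888 mm^2

888


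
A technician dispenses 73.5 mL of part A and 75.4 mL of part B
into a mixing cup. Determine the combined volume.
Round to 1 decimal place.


Combined volume = 73.5 + 75.4
= 148.9 mL

148.9


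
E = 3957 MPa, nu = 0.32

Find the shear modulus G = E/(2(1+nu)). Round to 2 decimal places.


G = 3957 / (2 * 1.32)
= 1498.86 MPa

1498.86


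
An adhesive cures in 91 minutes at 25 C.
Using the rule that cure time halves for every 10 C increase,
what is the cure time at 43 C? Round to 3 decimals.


Factor = 2^((43 - 25) / 10) = 3.4822
Cure time = 91 / 3.4822
= 26.133 minutes

26.133


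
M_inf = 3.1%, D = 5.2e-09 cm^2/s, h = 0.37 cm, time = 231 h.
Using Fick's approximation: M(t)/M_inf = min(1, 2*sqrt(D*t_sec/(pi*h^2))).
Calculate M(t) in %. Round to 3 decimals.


t = 831600 s
ratio = min(1, 2*sqrt(5.2e-09*831600/(pi*0.1369)))
= 0.200545
M(t) = 3.1 * 0.200545 = 0.622%

0.622


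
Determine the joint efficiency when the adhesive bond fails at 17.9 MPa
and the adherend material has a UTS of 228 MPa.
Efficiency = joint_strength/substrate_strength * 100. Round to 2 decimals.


Joint efficiency = 17.9 / 228 * 100
= 7.85%

7.85


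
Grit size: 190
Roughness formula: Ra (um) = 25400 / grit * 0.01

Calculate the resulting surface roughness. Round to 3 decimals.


Ra = 25400 / 190 * 0.01
= 1.337 um

1.337


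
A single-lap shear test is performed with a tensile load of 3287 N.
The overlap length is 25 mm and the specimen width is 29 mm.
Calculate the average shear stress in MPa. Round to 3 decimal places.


Shear stress = F / (overlap * width)
= 3287 / (25 * 29)
= 3287 / 725
= 4.534 MPa

4.534


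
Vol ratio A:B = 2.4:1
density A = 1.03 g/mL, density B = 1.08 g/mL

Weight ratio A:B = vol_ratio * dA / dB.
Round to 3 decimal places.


Weight ratio = 2.4 * 1.03 / 1.08
= 2.289

2.289


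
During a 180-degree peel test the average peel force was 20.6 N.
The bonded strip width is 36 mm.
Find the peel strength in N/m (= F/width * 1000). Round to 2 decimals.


Peel strength = F/width * 1000
= 20.6 / 36 * 1000
= 572.22 N/m

572.22


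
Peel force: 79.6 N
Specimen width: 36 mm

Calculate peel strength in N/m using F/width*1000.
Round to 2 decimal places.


Peel strength = 79.6 / 36 * 1000 = 2211.11 N/m

2211.11


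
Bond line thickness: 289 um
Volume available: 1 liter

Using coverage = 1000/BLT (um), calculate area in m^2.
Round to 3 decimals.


1 L = 1e6 mm^3, thickness = 289 um = 0.289 mm
Area = 1e6 / 0.289 mm^2 = (1e6 / 0.289) / 1e6 m^2 = 1000 / 289 m^2
= 3.460 m^2

3.460


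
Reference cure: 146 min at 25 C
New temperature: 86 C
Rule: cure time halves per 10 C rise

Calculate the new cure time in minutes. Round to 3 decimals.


factor = 2^((86-25)/10) = 68.5935
t_new = 146 / 68.5935 = 2.128 min

2.128


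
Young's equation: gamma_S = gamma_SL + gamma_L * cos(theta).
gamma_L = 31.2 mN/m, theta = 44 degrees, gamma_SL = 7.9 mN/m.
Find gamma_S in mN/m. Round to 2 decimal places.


cos(44 deg) = 0.719340
gamma_S = 7.9 + 31.2 * 0.719340
= 30.34 mN/m

30.34


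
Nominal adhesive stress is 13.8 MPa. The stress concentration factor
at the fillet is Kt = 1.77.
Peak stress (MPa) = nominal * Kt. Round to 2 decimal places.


Peak = 13.8 * 1.77 = 24.43 MPa

24.43


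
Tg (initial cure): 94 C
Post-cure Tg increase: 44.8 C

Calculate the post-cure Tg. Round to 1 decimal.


Post-cure Tg = 94 + 44.8 = 138.8 C

138.8


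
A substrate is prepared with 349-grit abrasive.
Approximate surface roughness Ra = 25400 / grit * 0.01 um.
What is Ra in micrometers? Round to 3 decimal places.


Ra = 25400 / 349 * 0.01 = 0.728 um

0.728


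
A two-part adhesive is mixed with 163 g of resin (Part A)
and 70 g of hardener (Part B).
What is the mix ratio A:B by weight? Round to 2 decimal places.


Mix ratio = mass_A / mass_B
= 163 / 70
= 2.33

2.33


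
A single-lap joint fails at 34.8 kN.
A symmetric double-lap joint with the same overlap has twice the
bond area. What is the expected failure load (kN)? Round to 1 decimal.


Double-lap load = 2 * 34.8 = 69.6 kN

69.6


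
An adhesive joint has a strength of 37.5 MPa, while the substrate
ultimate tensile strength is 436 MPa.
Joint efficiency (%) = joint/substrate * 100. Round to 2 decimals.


Efficiency = 37.5 / 436 * 100
= 8.60%

8.60


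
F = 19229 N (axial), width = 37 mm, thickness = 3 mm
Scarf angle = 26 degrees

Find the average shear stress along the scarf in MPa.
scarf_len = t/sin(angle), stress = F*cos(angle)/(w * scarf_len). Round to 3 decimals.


scarf_len = 3/sin(26 deg) = 6.8435
cos(26 deg) = 0.898794
stress = 19229*0.898794/(37*6.8435) = 68.255 MPa

68.255


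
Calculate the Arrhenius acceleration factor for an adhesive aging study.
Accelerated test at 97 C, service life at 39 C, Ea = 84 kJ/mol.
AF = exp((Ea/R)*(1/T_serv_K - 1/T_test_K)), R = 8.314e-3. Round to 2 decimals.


T_test = 370.15 K, T_serv = 312.15 K
Ea/R = 84 / 0.008314 = 10103.44
AF = exp(10103.44 * (1/312.15 - 1/370.15))
= 159.45

159.45


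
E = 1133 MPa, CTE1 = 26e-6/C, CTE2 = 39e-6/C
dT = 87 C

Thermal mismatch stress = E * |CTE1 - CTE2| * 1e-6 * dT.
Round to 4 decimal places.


= 1133 * 13e-6 * 87
= 1.2814 MPa

1.2814


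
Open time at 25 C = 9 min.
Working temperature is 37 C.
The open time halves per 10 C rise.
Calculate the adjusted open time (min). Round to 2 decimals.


factor = 2^((37 - 25) / 10) = 2.2974
ot = 9 / 2.2974 = 3.92 min

3.92


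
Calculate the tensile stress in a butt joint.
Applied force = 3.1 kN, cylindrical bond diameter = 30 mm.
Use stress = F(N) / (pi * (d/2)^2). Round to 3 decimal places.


A = pi * 15.0^2 = 706.8583 mm^2
sigma = 3100.0 / 706.8583 = 4.386 MPa

4.386


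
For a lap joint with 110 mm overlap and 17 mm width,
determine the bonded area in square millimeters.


Area = 110 * 17 = 1870 mm^2

1870


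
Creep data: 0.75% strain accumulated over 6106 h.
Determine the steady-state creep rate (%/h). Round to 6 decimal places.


Rate = 0.75 / 6106 = 0.000123 %/h

0.000123


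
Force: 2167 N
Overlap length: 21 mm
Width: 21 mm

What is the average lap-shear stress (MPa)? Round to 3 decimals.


Average shear stress = F / (overlap * width)
= 2167 / (21 * 21)
= 4.914 MPa

4.914


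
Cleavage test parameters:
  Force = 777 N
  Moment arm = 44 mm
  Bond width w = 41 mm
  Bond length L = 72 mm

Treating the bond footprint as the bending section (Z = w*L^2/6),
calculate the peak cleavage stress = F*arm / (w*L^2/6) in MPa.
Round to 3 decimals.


M = 777 * 44 = 34188 N*mm
Z = 41 * 72^2 / 6 = 212544 / 6 mm^3
sigma = M / Z = 6 * 34188 / 212544 = 205128 / 212544
= 0.965 MPa

0.965


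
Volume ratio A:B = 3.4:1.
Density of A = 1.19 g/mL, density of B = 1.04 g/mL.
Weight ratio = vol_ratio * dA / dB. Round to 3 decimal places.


Wt ratio = 3.4 * 1.19 / 1.04
= 3.890

3.890


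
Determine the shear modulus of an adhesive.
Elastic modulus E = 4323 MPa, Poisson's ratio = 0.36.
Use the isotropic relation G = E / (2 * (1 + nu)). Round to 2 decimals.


G = 4323 / (2*(1+0.36)) = 4323 / 2.72
= 1589.34 MPa

1589.34


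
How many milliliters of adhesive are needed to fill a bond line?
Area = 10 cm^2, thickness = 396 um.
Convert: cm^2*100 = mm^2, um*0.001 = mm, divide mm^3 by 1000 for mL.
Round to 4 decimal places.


= (10 * 100) * (396 * 0.001) / 1000
= 0.3960 mL

0.3960


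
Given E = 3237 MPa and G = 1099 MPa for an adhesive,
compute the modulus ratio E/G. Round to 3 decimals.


E/G ratio = 3237 / 1099 = 2.945

2.945


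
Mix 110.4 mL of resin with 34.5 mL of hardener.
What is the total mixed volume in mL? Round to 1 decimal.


Total = 110.4 + 34.5 = 144.9 mL

144.9


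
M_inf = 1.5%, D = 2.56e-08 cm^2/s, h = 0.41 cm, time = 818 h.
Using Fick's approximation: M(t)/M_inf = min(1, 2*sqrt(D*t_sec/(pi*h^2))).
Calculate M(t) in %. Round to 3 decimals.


t = 2944800 s
ratio = min(1, 2*sqrt(2.56e-08*2944800/(pi*0.1681)))
= 0.755647
M(t) = 1.5 * 0.755647 = 1.133%

1.133


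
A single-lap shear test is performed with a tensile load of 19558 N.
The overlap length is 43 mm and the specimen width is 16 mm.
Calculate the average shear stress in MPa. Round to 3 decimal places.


Shear stress = F / (overlap * width)
= 19558 / (43 * 16)
= 19558 / 688
= 28.427 MPa

28.427


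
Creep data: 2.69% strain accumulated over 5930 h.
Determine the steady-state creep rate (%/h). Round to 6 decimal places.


Rate = 2.69 / 5930 = 0.000454 %/h

0.000454


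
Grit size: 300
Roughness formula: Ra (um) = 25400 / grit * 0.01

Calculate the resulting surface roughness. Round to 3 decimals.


Ra = 25400 / 300 * 0.01
= 0.847 um

0.847


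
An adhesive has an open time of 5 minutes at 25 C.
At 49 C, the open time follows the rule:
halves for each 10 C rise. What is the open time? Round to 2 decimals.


Factor = 2^((49-25)/10) = 5.2780
Open time = 5 / 5.2780 = 0.95 min

0.95


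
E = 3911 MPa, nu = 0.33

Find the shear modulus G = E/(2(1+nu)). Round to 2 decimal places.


G = 3911 / (2 * 1.33)
= 1470.30 MPa

1470.30


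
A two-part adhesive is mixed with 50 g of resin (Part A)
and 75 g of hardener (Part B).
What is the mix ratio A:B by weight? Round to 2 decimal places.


Mix ratio = mass_A / mass_B
= 50 / 75
= 0.67

0.67


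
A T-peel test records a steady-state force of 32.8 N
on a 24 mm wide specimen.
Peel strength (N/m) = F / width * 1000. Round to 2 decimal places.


Peel strength = 32.8 / 24 * 1000
= 1366.67 N/m

1366.67


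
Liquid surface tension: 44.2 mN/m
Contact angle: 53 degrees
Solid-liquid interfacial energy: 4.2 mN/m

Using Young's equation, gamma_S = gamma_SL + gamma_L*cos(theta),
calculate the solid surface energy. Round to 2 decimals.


gamma_S = 4.2 + 44.2 * cos(53)
= 30.80 mN/m

30.80


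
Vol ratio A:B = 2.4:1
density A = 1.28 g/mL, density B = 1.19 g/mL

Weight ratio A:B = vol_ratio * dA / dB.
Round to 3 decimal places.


Weight ratio = 2.4 * 1.28 / 1.19
= 2.582

2.582


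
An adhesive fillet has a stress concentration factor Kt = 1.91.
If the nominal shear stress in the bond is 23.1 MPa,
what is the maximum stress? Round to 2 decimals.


Max stress = 23.1 * 1.91 = 44.12 MPa

44.12


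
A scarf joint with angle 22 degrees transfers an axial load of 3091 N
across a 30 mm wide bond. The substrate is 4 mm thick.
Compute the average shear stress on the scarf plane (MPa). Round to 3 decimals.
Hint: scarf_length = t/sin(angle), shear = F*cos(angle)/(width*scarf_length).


scarf_length = 4 / sin(22 deg) = 10.6779 mm
cos(22 deg) = 0.927184
shear stress = 3091 * 0.927184 / (30 * 10.6779)
= 8.947 MPa

8.947


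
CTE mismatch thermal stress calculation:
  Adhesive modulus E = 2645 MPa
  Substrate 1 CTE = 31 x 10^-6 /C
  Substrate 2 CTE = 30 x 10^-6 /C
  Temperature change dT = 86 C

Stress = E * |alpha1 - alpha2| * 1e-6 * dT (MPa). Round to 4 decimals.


delta_alpha = |31 - 30| = 1 x 10^-6/C
Stress = 2645 * 1e-6 * 86
= 0.2275 MPa

0.2275


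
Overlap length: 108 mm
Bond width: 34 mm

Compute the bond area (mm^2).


Bond area = 108 * 34 = 3672 mm^2

3672


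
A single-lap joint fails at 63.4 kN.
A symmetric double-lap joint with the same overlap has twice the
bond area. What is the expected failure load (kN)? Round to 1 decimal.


Double-lap load = 2 * 63.4 = 126.8 kN

126.8


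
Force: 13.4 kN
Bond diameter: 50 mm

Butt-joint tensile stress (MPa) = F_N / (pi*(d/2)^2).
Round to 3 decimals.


F_N = 13.4 * 1000 = 13400.0 N
A = pi*(25.0)^2 = 1963.4954 mm^2
stress = 13400.0 / 1963.4954 = 6.825 MPa

6.825


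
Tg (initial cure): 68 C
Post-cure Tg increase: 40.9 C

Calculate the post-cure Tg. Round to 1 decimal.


Post-cure Tg = 68 + 40.9 = 108.9 C

108.9


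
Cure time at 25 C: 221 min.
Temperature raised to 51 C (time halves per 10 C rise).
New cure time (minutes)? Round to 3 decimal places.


Acceleration factor = 2^(26/10) = 6.0629
New time = 221 / 6.0629 = 36.451 min

36.451


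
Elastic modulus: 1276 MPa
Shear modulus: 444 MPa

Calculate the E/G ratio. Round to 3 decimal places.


E / G = 1276 / 444 = 2.874

2.874


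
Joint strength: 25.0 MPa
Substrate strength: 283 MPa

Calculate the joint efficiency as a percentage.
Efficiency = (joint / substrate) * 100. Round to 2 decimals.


Efficiency = (25.0 / 283) * 100 = 8.83%

8.83


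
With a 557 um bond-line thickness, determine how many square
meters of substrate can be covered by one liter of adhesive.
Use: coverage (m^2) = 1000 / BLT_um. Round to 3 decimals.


Coverage = 1000 / 557 = 1.795 m^2

1.795


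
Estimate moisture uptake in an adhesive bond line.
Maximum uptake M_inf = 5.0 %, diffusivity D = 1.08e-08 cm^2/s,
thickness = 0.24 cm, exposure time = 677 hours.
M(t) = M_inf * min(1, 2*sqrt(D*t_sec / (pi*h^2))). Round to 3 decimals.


Convert time: 677 h = 2437200 s
ratio = min(1, 2*sqrt(1.08e-08*2437200/(pi*0.24^2)))
= 0.762783
M(t) = 5.0 * 0.762783 = 3.814%

3.814


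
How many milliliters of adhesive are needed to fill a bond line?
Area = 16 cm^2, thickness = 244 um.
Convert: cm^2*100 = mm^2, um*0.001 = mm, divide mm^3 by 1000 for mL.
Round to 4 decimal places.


= (16 * 100) * (244 * 0.001) / 1000
= 0.3904 mL

0.3904


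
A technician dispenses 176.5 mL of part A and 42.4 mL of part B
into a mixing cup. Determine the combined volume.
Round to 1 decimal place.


Combined volume = 176.5 + 42.4
= 218.9 mL

218.9


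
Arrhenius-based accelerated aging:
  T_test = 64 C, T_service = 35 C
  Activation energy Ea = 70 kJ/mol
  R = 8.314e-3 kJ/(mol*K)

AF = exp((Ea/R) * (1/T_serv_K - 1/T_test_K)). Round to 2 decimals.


T_test_K = 337.15, T_serv_K = 308.15
AF = exp((70/8.314e-3) * (1/308.15 - 1/337.15))
= 10.49

10.49


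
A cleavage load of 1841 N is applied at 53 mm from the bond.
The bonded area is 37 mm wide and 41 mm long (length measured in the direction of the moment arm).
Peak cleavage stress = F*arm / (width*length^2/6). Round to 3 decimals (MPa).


Moment = 1841 * 53 = 97573 N*mm
Section modulus = 37 * 1681 / 6 = 62197 / 6 mm^3
Stress = 97573 / (62197 / 6) = 585438 / 62197
= 9.413 MPa

9.413


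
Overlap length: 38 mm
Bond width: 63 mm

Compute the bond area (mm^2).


Bond area = 38 * 63 = 2394 mm^2

2394


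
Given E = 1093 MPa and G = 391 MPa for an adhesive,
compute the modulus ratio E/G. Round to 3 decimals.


E/G ratio = 1093 / 391 = 2.795

2.795


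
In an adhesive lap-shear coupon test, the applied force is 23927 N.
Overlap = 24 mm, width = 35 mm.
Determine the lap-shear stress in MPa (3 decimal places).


stress = F / (overlap * width)
= 23927 / (24 * 35)
= 28.485 MPa

28.485


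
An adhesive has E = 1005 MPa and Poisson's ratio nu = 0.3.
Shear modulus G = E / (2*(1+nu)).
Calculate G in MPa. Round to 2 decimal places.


G = 1005 / (2*(1+0.3))
= 1005 / 2.60
= 386.54 MPa

386.54


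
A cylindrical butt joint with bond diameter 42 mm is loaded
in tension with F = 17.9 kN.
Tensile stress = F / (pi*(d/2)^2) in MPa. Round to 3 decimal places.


Area = pi * (42/2)^2 = 1385.4424 mm^2
Stress = 17.9*1000 / 1385.4424
= 12.920 MPa

12.920


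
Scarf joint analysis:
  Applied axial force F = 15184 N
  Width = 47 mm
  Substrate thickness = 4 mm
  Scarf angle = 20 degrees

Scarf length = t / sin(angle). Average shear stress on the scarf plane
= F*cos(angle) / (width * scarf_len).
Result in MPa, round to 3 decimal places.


Scarf length = 4 / sin(20 deg) = 11.6952 mm
cos(20 deg) = 0.939693
Shear = 15184 * 0.939693 / (47 * 11.6952)
= 25.958 MPa

25.958


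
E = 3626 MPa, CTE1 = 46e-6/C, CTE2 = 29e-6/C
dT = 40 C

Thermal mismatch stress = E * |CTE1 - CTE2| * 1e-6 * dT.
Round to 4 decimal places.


= 3626 * 17e-6 * 40
= 2.4657 MPa

2.4657


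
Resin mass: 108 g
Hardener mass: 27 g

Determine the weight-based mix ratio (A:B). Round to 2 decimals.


Ratio = 108 / 27 = 4.00

4.00


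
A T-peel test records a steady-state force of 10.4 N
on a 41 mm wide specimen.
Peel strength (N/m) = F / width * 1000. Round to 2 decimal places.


Peel strength = 10.4 / 41 * 1000
= 253.66 N/m

253.66


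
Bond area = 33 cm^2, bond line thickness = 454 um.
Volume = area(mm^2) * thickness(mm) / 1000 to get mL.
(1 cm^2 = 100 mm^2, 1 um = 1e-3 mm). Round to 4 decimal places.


area_mm2 = 33 * 100 = 3300
blt_mm = 454 * 1e-3 = 0.454
vol_mm3 = 3300 * 0.454 = 1498.2
vol_mL = 1498.2 / 1000 = 1.4982 mL

1.4982


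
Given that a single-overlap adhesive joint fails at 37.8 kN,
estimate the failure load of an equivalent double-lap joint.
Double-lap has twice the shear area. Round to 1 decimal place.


Double-lap factor = 2
Expected load = 37.8 * 2 = 75.6 kN

75.6


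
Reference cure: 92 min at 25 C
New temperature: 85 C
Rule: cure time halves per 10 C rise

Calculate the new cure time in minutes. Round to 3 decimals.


factor = 2^((85-25)/10) = 64.0000
t_new = 92 / 64.0000 = 1.438 min

1.438


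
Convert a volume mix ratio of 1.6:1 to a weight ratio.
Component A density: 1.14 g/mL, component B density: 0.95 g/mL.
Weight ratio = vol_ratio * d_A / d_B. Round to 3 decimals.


= 1.6 * 1.14 / 0.95 = 1.920

1.920


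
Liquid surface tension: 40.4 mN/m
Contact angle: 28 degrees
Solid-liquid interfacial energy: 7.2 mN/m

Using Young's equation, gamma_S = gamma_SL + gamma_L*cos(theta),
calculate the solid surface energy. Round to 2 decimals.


gamma_S = 7.2 + 40.4 * cos(28)
= 42.87 mN/m

42.87


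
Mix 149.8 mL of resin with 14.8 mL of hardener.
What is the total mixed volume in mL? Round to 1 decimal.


Total = 149.8 + 14.8 = 164.6 mL

164.6


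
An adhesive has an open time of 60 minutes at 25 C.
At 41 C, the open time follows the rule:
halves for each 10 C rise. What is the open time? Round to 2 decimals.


Factor = 2^((41-25)/10) = 3.0314
Open time = 60 / 3.0314 = 19.79 min

19.79


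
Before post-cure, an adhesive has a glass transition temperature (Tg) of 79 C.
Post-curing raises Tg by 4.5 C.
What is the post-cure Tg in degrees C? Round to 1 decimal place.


Tg_post = Tg_base + delta_Tg
= 79 + 4.5
= 83.5 C

83.5


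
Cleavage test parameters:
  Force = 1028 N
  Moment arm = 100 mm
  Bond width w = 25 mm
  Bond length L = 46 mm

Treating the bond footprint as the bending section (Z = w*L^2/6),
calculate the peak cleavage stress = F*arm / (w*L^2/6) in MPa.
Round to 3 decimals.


M = 1028 * 100 = 102800 N*mm
Z = 25 * 46^2 / 6 = 52900 / 6 mm^3
sigma = M / Z = 6 * 102800 / 52900 = 616800 / 52900
= 11.660 MPa

11.660


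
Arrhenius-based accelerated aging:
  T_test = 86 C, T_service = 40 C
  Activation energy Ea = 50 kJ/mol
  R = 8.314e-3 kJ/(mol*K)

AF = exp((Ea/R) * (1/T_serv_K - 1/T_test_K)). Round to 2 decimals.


T_test_K = 359.15, T_serv_K = 313.15
AF = exp((50/8.314e-3) * (1/313.15 - 1/359.15))
= 11.70

11.70


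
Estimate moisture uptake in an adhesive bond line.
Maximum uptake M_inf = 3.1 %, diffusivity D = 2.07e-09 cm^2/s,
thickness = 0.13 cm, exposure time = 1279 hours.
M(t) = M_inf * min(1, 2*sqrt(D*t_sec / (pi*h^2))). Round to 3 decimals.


Convert time: 1279 h = 4604400 s
ratio = min(1, 2*sqrt(2.07e-09*4604400/(pi*0.13^2)))
= 0.847390
M(t) = 3.1 * 0.847390 = 2.627%

2.627


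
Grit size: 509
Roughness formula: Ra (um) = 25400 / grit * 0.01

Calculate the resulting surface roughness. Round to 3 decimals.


Ra = 25400 / 509 * 0.01
= 0.499 um

0.499


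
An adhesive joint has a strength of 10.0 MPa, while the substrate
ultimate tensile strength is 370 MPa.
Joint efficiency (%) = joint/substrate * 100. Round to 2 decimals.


Efficiency = 10.0 / 370 * 100
= 2.70%

2.70


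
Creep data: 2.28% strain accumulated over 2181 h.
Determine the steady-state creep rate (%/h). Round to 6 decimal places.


Rate = 2.28 / 2181 = 0.001045 %/h

0.001045


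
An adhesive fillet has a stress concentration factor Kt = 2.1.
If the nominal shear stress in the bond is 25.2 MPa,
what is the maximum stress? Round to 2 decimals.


Max stress = 25.2 * 2.1 = 52.92 MPa

52.92


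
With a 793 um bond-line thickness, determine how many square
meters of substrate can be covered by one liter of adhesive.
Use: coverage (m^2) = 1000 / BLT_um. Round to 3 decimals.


Coverage = 1000 / 793 = 1.261 m^2

1.261


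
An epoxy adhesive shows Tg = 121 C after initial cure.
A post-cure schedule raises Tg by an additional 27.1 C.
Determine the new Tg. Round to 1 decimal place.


New Tg = 121 + 27.1
= 148.1 C

148.1


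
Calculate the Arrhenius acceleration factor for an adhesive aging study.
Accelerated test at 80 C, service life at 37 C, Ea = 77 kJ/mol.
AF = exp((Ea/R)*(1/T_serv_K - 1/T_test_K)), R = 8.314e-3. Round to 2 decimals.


T_test = 353.15 K, T_serv = 310.15 K
Ea/R = 77 / 0.008314 = 9261.49
AF = exp(9261.49 * (1/310.15 - 1/353.15))
= 37.94

37.94


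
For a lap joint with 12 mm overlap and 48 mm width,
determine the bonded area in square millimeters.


Area = 12 * 48 = 576 mm^2

576


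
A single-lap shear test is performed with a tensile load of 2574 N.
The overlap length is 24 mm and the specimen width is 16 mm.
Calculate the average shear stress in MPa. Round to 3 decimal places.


Shear stress = F / (overlap * width)
= 2574 / (24 * 16)
= 2574 / 384
= 6.703 MPa

6.703


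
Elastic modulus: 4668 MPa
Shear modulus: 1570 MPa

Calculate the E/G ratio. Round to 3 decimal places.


E / G = 4668 / 1570 = 2.973

2.973


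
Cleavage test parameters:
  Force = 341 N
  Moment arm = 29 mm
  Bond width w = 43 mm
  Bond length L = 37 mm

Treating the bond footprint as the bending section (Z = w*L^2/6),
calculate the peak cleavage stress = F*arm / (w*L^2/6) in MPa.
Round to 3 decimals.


M = 341 * 29 = 9889 N*mm
Z = 43 * 37^2 / 6 = 58867 / 6 mm^3
sigma = M / Z = 6 * 9889 / 58867 = 59334 / 58867
= 1.008 MPa

1.008


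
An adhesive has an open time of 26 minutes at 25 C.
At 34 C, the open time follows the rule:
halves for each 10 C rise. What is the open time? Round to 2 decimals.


Factor = 2^((34-25)/10) = 1.8661
Open time = 26 / 1.8661 = 13.93 min

13.93


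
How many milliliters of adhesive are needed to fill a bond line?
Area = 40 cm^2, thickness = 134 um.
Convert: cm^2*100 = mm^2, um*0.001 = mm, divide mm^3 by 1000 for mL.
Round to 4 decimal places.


= (40 * 100) * (134 * 0.001) / 1000
= 0.5360 mL

0.5360


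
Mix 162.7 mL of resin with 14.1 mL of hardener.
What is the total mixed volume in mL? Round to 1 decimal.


Total = 162.7 + 14.1 = 176.8 mL

176.8


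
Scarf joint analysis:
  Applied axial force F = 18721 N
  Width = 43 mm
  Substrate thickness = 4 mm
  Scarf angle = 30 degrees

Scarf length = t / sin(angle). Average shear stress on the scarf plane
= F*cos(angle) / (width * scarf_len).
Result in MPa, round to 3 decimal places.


Scarf length = 4 / sin(30 deg) = 8.0000 mm
cos(30 deg) = 0.866025
Shear = 18721 * 0.866025 / (43 * 8.0000)
= 47.130 MPa

47.130


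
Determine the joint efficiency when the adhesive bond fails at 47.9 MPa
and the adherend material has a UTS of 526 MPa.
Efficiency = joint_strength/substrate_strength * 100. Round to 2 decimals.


Joint efficiency = 47.9 / 526 * 100
= 9.11%

9.11


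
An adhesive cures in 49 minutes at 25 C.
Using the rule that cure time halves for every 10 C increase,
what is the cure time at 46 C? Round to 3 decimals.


Factor = 2^((46 - 25) / 10) = 4.2871
Cure time = 49 / 4.2871
= 11.430 minutes

11.430


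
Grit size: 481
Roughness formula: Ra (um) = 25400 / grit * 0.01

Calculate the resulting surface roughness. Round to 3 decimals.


Ra = 25400 / 481 * 0.01
= 0.528 um

0.528


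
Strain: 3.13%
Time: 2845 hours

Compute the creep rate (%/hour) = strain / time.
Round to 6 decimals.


Creep rate = 3.13 / 2845
= 0.001100 %/h

0.001100


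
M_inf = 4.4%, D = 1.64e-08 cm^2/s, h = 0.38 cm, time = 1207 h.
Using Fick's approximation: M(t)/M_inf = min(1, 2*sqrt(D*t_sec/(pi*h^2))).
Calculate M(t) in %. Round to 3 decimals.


t = 4345200 s
ratio = min(1, 2*sqrt(1.64e-08*4345200/(pi*0.1444)))
= 0.792681
M(t) = 4.4 * 0.792681 = 3.488%

3.488


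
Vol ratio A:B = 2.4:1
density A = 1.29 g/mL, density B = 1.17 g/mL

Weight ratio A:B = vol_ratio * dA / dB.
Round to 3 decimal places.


Weight ratio = 2.4 * 1.29 / 1.17
= 2.646

2.646


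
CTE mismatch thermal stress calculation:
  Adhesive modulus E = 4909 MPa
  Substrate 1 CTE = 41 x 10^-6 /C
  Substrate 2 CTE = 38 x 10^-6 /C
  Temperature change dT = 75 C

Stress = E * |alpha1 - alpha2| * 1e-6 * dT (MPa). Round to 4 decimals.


delta_alpha = |41 - 38| = 3 x 10^-6/C
Stress = 4909 * 3e-6 * 75
= 1.1045 MPa

1.1045


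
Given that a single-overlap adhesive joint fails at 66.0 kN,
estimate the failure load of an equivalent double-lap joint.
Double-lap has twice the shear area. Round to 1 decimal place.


Double-lap factor = 2
Expected load = 66.0 * 2 = 132.0 kN

132.0


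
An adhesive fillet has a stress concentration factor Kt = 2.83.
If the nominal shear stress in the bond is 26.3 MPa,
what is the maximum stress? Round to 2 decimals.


Max stress = 26.3 * 2.83 = 74.43 MPa

74.43


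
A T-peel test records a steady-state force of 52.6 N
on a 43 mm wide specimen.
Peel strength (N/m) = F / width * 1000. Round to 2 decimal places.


Peel strength = 52.6 / 43 * 1000
= 1223.26 N/m

1223.26


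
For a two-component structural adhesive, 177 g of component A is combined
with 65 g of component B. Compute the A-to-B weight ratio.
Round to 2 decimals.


Weight ratio A:B = 177 / 65
= 2.72

2.72


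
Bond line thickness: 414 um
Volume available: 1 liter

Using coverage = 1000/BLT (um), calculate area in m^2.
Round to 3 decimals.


1 L = 1e6 mm^3, thickness = 414 um = 0.414 mm
Area = 1e6 / 0.414 mm^2 = (1e6 / 0.414) / 1e6 m^2 = 1000 / 414 m^2
= 2.415 m^2

2.415


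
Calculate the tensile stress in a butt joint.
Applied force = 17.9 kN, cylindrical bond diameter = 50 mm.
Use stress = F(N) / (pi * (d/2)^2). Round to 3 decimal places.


A = pi * 25.0^2 = 1963.4954 mm^2
sigma = 17900.0 / 1963.4954 = 9.116 MPa

9.116


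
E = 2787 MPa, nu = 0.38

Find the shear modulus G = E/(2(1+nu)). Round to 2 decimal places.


G = 2787 / (2 * 1.38)
= 1009.78 MPa

1009.78


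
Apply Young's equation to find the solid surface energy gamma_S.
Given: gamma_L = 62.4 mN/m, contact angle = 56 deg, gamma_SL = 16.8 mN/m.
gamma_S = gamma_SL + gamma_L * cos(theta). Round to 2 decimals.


theta_rad = 56 * pi/180 = 0.977384
gamma_S = 16.8 + 62.4 * cos(0.977384)
= 51.69 mN/m

51.69


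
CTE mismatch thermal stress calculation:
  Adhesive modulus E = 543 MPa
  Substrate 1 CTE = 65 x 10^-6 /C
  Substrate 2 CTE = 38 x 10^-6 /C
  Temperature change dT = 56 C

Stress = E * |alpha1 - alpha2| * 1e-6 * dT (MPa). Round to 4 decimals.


delta_alpha = |65 - 38| = 27 x 10^-6/C
Stress = 543 * 27e-6 * 56
= 0.8210 MPa

0.8210


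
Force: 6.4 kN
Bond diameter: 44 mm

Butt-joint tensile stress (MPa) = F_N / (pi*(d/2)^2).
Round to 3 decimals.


F_N = 6.4 * 1000 = 6400.0 N
A = pi*(22.0)^2 = 1520.5308 mm^2
stress = 6400.0 / 1520.5308 = 4.209 MPa

4.209


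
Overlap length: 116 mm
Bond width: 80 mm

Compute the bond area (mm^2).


Bond area = 116 * 80 = 9280 mm^2

9280


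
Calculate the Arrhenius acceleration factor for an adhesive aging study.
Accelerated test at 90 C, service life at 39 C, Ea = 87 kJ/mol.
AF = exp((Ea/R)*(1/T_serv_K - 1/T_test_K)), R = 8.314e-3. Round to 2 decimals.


T_test = 363.15 K, T_serv = 312.15 K
Ea/R = 87 / 0.008314 = 10464.28
AF = exp(10464.28 * (1/312.15 - 1/363.15))
= 110.82

110.82


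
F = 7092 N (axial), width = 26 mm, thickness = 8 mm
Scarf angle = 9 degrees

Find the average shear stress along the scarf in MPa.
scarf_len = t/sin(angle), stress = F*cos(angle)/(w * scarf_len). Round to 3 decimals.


scarf_len = 8/sin(9 deg) = 51.1396
cos(9 deg) = 0.987688
stress = 7092*0.987688/(26*51.1396) = 5.268 MPa

5.268


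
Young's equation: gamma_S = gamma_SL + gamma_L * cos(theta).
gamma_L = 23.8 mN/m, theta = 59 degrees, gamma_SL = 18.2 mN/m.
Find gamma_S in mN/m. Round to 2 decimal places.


cos(59 deg) = 0.515038
gamma_S = 18.2 + 23.8 * 0.515038
= 30.46 mN/m

30.46


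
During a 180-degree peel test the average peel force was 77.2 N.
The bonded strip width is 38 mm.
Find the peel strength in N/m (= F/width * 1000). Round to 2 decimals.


Peel strength = F/width * 1000
= 77.2 / 38 * 1000
= 2031.58 N/m

2031.58


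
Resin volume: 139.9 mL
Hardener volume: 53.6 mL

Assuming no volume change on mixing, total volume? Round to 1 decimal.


V_total = 139.9 + 53.6 = 193.5 mL

193.5


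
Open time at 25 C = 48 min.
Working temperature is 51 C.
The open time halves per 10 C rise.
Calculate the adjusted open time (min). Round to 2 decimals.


factor = 2^((51 - 25) / 10) = 6.0629
ot = 48 / 6.0629 = 7.92 min

7.92


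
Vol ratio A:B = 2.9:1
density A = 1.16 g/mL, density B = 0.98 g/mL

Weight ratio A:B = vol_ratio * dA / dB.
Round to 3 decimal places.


Weight ratio = 2.9 * 1.16 / 0.98
= 3.433

3.433


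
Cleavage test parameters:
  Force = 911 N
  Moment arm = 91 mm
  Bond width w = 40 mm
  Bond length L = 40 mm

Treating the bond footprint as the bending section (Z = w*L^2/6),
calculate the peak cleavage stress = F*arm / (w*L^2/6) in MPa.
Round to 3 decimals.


M = 911 * 91 = 82901 N*mm
Z = 40 * 40^2 / 6 = 64000 / 6 mm^3
sigma = M / Z = 6 * 82901 / 64000 = 497406 / 64000
= 7.772 MPa

7.772


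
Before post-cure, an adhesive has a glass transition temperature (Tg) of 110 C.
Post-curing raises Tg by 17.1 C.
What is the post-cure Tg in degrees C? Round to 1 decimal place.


Tg_post = Tg_base + delta_Tg
= 110 + 17.1
= 127.1 C

127.1


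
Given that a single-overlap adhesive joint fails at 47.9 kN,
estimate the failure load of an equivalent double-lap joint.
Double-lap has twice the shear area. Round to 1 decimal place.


Double-lap factor = 2
Expected load = 47.9 * 2 = 95.8 kN

95.8


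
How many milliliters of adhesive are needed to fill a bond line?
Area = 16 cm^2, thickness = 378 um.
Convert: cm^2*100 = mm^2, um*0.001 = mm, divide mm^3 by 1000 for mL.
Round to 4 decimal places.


= (16 * 100) * (378 * 0.001) / 1000
= 0.6048 mL

0.6048


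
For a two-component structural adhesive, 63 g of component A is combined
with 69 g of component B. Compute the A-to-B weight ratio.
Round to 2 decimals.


Weight ratio A:B = 63 / 69
= 0.91

0.91


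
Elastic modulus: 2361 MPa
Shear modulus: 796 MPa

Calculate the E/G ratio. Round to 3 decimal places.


E / G = 2361 / 796 = 2.966

2.966
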